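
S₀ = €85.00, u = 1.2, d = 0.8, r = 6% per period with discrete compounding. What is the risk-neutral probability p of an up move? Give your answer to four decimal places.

p = 0.6500

Risk-neutral probability p = (1 + 0.06 − 0.8)/(1.2 − 0.8) = 0.2600/0.4000 = 0.6500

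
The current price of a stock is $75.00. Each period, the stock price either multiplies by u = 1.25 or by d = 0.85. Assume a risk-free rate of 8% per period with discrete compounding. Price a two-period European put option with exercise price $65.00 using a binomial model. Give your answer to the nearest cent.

Risk-neutral probability p = (1 + 0.08 − 0.85)/(1.25 − 0.85) = 0.2300/0.4000 = 0.5750
Terminal stock prices: S_uu = 117.2, S_ud = 79.69, S_dd = 54.19
Terminal payoffs (K − S): max(-52.19, 0) = 0, max(-14.69, 0) = 0, max(10.81, 0) = 10.81
Node u (S = 93.75): V_u = 1/1.08·[0.5750·0.0000 + 0.4250·0.0000] = 0.0000
Node d (S = 63.75): V_d = 1/1.08·[0.5750·0.0000 + 0.4250·10.8125] = 4.2549
Node 0 (S = 75): V_0 = 1/1.08·[0.5750·0.0000 + 0.4250·4.2549] = 1.6744

$1.67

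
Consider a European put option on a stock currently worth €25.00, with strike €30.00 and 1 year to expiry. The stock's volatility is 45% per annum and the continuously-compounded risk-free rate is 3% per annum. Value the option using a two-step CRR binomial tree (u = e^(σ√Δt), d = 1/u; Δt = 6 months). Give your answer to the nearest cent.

€7.42

CRR parameters: u = e^(σ√Δt) = e^(0.45·√0.5) = 1.3746, d = 1/u = 0.7275
Per-period rate: rΔt = 0.03·0.5 = 0.015, so R = e^0.015 = 1.0151
Risk-neutral probability p = (e^0.015 − 0.7275)/(1.3746 − 0.7275) = 0.2877/0.6472 = 0.4445
Terminal stock prices: S_uu = 47.24, S_ud = 25, S_dd = 13.23
Terminal payoffs (K − S): max(-17.24, 0) = 0, max(5, 0) = 5, max(16.77, 0) = 16.77
Node u (S = 34.37): V_u = e^(−0.015)·[0.4445·0.0000 + 0.5555·5.0000] = 2.7363
Node d (S = 18.19): V_d = e^(−0.015)·[0.4445·5.0000 + 0.5555·16.7701] = 11.3669
Node 0 (S = 25): V_0 = e^(−0.015)·[0.4445·2.7363 + 0.5555·11.3669] = 7.4188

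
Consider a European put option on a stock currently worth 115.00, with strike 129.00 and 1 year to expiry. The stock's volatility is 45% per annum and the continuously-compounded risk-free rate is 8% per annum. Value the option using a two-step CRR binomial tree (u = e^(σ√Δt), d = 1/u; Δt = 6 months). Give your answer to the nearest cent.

23.19

CRR parameters: u = e^(σ√Δt) = e^(0.45·√0.5) = 1.3746, d = 1/u = 0.7275
Per-period rate: rΔt = 0.08·0.5 = 0.04, so R = e^0.04 = 1.0408
Risk-neutral probability p = (e^0.04 − 0.7275)/(1.3746 − 0.7275) = 0.3134/0.6472 = 0.4842
Terminal stock prices: S_uu = 217.3, S_ud = 115, S_dd = 60.86
Terminal payoffs (K − S): max(-88.31, 0) = 0, max(14, 0) = 14, max(68.14, 0) = 68.14
Node u (S = 158.1): V_u = e^(−0.04)·[0.4842·0.0000 + 0.5158·14.0000] = 6.9384
Node d (S = 83.66): V_d = e^(−0.04)·[0.4842·14.0000 + 0.5158·68.1424] = 40.2841
Node 0 (S = 115): V_0 = e^(−0.04)·[0.4842·6.9384 + 0.5158·40.2841] = 23.1925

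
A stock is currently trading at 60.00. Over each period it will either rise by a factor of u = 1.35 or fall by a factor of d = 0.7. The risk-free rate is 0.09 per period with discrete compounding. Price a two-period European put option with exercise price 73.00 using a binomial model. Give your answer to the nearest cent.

12.46

Risk-neutral probability p = (1 + 0.09 − 0.7)/(1.35 − 0.7) = 0.3900/0.6500 = 0.6000
Terminal stock prices: S_uu = 109.4, S_ud = 56.7, S_dd = 29.4
Terminal payoffs (K − S): max(-36.35, 0) = 0, max(16.3, 0) = 16.3, max(43.6, 0) = 43.6
Node u (S = 81): V_u = 1/1.09·[0.6000·0.0000 + 0.4000·16.3000] = 5.9817
Node d (S = 42): V_d = 1/1.09·[0.6000·16.3000 + 0.4000·43.6000] = 24.9725
Node 0 (S = 60): V_0 = 1/1.09·[0.6000·5.9817 + 0.4000·24.9725] = 12.4569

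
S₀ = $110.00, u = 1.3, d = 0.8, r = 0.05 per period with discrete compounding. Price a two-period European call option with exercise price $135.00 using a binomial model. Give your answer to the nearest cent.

$11.54

Risk-neutral probability p = (1 + 0.05 − 0.8)/(1.3 − 0.8) = 0.2500/0.5000 = 0.5000
Terminal stock prices: S_uu = 185.9, S_ud = 114.4, S_dd = 70.4
Terminal payoffs (S − K): max(50.9, 0) = 50.9, max(-20.6, 0) = 0, max(-64.6, 0) = 0
Node u (S = 143): V_u = 1/1.05·[0.5000·50.9000 + 0.5000·0.0000] = 24.2381
Node d (S = 88): V_d = 1/1.05·[0.5000·0.0000 + 0.5000·0.0000] = 0.0000
Node 0 (S = 110): V_0 = 1/1.05·[0.5000·24.2381 + 0.5000·0.0000] = 11.5420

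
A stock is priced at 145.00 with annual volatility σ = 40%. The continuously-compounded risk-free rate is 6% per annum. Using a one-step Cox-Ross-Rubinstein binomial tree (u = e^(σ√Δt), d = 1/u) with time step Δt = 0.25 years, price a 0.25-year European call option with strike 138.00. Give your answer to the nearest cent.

18.79

CRR parameters: u = e^(σ√Δt) = e^(0.4·√0.25) = 1.2214, d = 1/u = 0.8187
Per-period rate: rΔt = 0.06·0.25 = 0.015, so R = e^0.015 = 1.0151
Risk-neutral probability p = (e^0.015 − 0.8187)/(1.2214 − 0.8187) = 0.1964/0.4027 = 0.4877
Terminal stock prices: S_u = 177.1, S_d = 118.7
Terminal payoffs (S − K): max(39.1, 0) = 39.1, max(-19.28, 0) = 0
Node 0 (S = 145): V_0 = e^(−0.015)·[0.4877·39.1034 + 0.5123·0.0000] = 18.7867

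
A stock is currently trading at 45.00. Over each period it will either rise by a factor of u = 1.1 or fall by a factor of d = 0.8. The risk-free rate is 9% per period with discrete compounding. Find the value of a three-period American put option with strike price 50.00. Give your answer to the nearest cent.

5.00

Risk-neutral probability p = (1 + 0.09 − 0.8)/(1.1 − 0.8) = 0.2900/0.3000 = 0.9667
Terminal stock prices: S_uuu = 59.9, S_uud = 43.56, S_udd = 31.68, S_ddd = 23.04
Terminal payoffs (K − S): max(-9.895, 0) = 0, max(6.44, 0) = 6.44, max(18.32, 0) = 18.32, max(26.96, 0) = 26.96
Node uu (S = 54.45): continuation = 1/1.09·[0.9667·0.0000 + 0.0333·6.4400] = 0.1969; exercise value = 0.0000 ≤ continuation, so V_uu = 0.1969
Node ud (S = 39.6): continuation = 1/1.09·[0.9667·6.4400 + 0.0333·18.3200] = 6.2716; exercise value = 10.4000 > continuation, so V_ud = 10.4000 (exercise)
Node dd (S = 28.8): continuation = 1/1.09·[0.9667·18.3200 + 0.0333·26.9600] = 17.0716; exercise value = 21.2000 > continuation, so V_dd = 21.2000 (exercise)
Node u (S = 49.5): continuation = 1/1.09·[0.9667·0.1969 + 0.0333·10.4000] = 0.4927; exercise value = 0.5000 > continuation, so V_u = 0.5000 (exercise)
Node d (S = 36): continuation = 1/1.09·[0.9667·10.4000 + 0.0333·21.2000] = 9.8716; exercise value = 14.0000 > continuation, so V_d = 14.0000 (exercise)
Node 0 (S = 45): continuation = 1/1.09·[0.9667·0.5000 + 0.0333·14.0000] = 0.8716; exercise value = 5.0000 > continuation, so V_0 = 5.0000 (exercise)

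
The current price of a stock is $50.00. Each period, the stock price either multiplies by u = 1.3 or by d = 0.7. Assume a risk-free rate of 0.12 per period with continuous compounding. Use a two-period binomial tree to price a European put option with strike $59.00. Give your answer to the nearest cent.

Risk-neutral probability p = (e^0.12 − 0.7)/(1.3 − 0.7) = 0.4275/0.6000 = 0.7125
Terminal stock prices: S_uu = 84.5, S_ud = 45.5, S_dd = 24.5
Terminal payoffs (K − S): max(-25.5, 0) = 0, max(13.5, 0) = 13.5, max(34.5, 0) = 34.5
Node u (S = 65): V_u = e^(−0.12)·[0.7125·0.0000 + 0.2875·13.5000] = 3.4424
Node d (S = 35): V_d = e^(−0.12)·[0.7125·13.5000 + 0.2875·34.5000] = 17.3283
Node 0 (S = 50): V_0 = e^(−0.12)·[0.7125·3.4424 + 0.2875·17.3283] = 6.5940

$6.59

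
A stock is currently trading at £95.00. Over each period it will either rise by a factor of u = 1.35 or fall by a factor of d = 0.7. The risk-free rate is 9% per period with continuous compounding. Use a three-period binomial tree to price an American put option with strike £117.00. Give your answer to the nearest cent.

Risk-neutral probability p = (e^0.09 − 0.7)/(1.35 − 0.7) = 0.3942/0.6500 = 0.6064
Terminal stock prices: S_uuu = 233.7, S_uud = 121.2, S_udd = 62.84, S_ddd = 32.58
Terminal payoffs (K − S): max(-116.7, 0) = 0, max(-4.196, 0) = 0, max(54.16, 0) = 54.16, max(84.42, 0) = 84.42
Node uu (S = 173.1): continuation = e^(−0.09)·[0.6064·0.0000 + 0.3936·0.0000] = 0.0000; exercise value = 0.0000 ≤ continuation, so V_uu = 0.0000
Node ud (S = 89.77): continuation = e^(−0.09)·[0.6064·0.0000 + 0.3936·54.1575] = 19.4806; exercise value = 27.2250 > continuation, so V_ud = 27.2250 (exercise)
Node dd (S = 46.55): continuation = e^(−0.09)·[0.6064·54.1575 + 0.3936·84.4150] = 60.3799; exercise value = 70.4500 > continuation, so V_dd = 70.4500 (exercise)
Node u (S = 128.2): continuation = e^(−0.09)·[0.6064·0.0000 + 0.3936·27.2250] = 9.7929; exercise value = 0.0000 ≤ continuation, so V_u = 9.7929
Node d (S = 66.5): continuation = e^(−0.09)·[0.6064·27.2250 + 0.3936·70.4500] = 40.4299; exercise value = 50.5000 > continuation, so V_d = 50.5000 (exercise)
Node 0 (S = 95): continuation = e^(−0.09)·[0.6064·9.7929 + 0.3936·50.5000] = 23.5925; exercise value = 22.0000 ≤ continuation, so V_0 = 23.5925

£23.59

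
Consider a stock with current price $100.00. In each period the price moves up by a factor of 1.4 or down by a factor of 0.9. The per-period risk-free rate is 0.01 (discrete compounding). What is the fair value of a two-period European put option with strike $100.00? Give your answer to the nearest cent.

$11.33

Risk-neutral probability p = (1 + 0.01 − 0.9)/(1.4 − 0.9) = 0.1100/0.5000 = 0.2200
Terminal stock prices: S_uu = 196, S_ud = 126, S_dd = 81
Terminal payoffs (K − S): max(-96, 0) = 0, max(-26, 0) = 0, max(19, 0) = 19
Node u (S = 140): V_u = 1/1.01·[0.2200·0.0000 + 0.7800·0.0000] = 0.0000
Node d (S = 90): V_d = 1/1.01·[0.2200·0.0000 + 0.7800·19.0000] = 14.6733
Node 0 (S = 100): V_0 = 1/1.01·[0.2200·0.0000 + 0.7800·14.6733] = 11.3318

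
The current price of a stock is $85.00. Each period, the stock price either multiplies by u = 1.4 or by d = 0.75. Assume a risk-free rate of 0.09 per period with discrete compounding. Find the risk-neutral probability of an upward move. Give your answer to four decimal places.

p = 0.5231

Risk-neutral probability p = (1 + 0.09 − 0.75)/(1.4 − 0.75) = 0.3400/0.6500 = 0.5231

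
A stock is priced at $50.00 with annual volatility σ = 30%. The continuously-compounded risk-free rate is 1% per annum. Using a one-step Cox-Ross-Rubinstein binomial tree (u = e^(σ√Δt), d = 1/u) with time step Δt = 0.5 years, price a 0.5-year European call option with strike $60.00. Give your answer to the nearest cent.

CRR parameters: u = e^(σ√Δt) = e^(0.3·√0.5) = 1.2363, d = 1/u = 0.8089
Per-period rate: rΔt = 0.01·0.5 = 0.005, so R = e^0.005 = 1.0050
Risk-neutral probability p = (e^0.005 − 0.8089)/(1.2363 − 0.8089) = 0.1962/0.4275 = 0.4589
Terminal stock prices: S_u = 61.82, S_d = 40.44
Terminal payoffs (S − K): max(1.816, 0) = 1.816, max(-19.56, 0) = 0
Node 0 (S = 50): V_0 = e^(−0.005)·[0.4589·1.8156 + 0.5411·0.0000] = 0.8290

$0.83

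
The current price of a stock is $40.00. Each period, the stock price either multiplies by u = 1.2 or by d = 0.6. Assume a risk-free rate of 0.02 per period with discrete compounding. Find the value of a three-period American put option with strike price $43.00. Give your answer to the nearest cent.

Risk-neutral probability p = (1 + 0.02 − 0.6)/(1.2 − 0.6) = 0.4200/0.6000 = 0.7000
Terminal stock prices: S_uuu = 69.12, S_uud = 34.56, S_udd = 17.28, S_ddd = 8.64
Terminal payoffs (K − S): max(-26.12, 0) = 0, max(8.44, 0) = 8.44, max(25.72, 0) = 25.72, max(34.36, 0) = 34.36
Node uu (S = 57.6): continuation = 1/1.02·[0.7000·0.0000 + 0.3000·8.4400] = 2.4824; exercise value = 0.0000 ≤ continuation, so V_uu = 2.4824
Node ud (S = 28.8): continuation = 1/1.02·[0.7000·8.4400 + 0.3000·25.7200] = 13.3569; exercise value = 14.2000 > continuation, so V_ud = 14.2000 (exercise)
Node dd (S = 14.4): continuation = 1/1.02·[0.7000·25.7200 + 0.3000·34.3600] = 27.7569; exercise value = 28.6000 > continuation, so V_dd = 28.6000 (exercise)
Node u (S = 48): continuation = 1/1.02·[0.7000·2.4824 + 0.3000·14.2000] = 5.8800; exercise value = 0.0000 ≤ continuation, so V_u = 5.8800
Node d (S = 24): continuation = 1/1.02·[0.7000·14.2000 + 0.3000·28.6000] = 18.1569; exercise value = 19.0000 > continuation, so V_d = 19.0000 (exercise)
Node 0 (S = 40): continuation = 1/1.02·[0.7000·5.8800 + 0.3000·19.0000] = 9.6236; exercise value = 3.0000 ≤ continuation, so V_0 = 9.6236

$9.62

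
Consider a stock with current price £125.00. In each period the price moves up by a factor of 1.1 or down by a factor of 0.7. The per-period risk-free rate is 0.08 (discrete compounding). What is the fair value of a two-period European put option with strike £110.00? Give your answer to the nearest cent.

£1.22

Risk-neutral probability p = (1 + 0.08 − 0.7)/(1.1 − 0.7) = 0.3800/0.4000 = 0.9500
Terminal stock prices: S_uu = 151.3, S_ud = 96.25, S_dd = 61.25
Terminal payoffs (K − S): max(-41.25, 0) = 0, max(13.75, 0) = 13.75, max(48.75, 0) = 48.75
Node u (S = 137.5): V_u = 1/1.08·[0.9500·0.0000 + 0.0500·13.7500] = 0.6366
Node d (S = 87.5): V_d = 1/1.08·[0.9500·13.7500 + 0.0500·48.7500] = 14.3519
Node 0 (S = 125): V_0 = 1/1.08·[0.9500·0.6366 + 0.0500·14.3519] = 1.2244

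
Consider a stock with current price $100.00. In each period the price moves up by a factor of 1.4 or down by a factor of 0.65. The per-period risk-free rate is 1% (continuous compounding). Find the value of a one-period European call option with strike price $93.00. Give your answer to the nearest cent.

Risk-neutral probability p = (e^0.01 − 0.65)/(1.4 − 0.65) = 0.3601/0.7500 = 0.4801
Terminal stock prices: S_u = 140, S_d = 65
Terminal payoffs (S − K): max(47, 0) = 47, max(-28, 0) = 0
Node 0 (S = 100): V_0 = e^(−0.01)·[0.4801·47.0000 + 0.5199·0.0000] = 22.3386

$22.34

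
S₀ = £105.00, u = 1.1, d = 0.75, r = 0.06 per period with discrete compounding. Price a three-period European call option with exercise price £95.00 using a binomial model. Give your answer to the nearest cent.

Risk-neutral probability p = (1 + 0.06 − 0.75)/(1.1 − 0.75) = 0.3100/0.3500 = 0.8857
Terminal stock prices: S_uuu = 139.8, S_uud = 95.29, S_udd = 64.97, S_ddd = 44.3
Terminal payoffs (S − K): max(44.76, 0) = 44.76, max(0.2875, 0) = 0.2875, max(-30.03, 0) = 0, max(-50.7, 0) = 0
Node uu (S = 127.1): V_uu = 1/1.06·[0.8857·44.7550 + 0.1143·0.2875] = 37.4274
Node ud (S = 86.63): V_ud = 1/1.06·[0.8857·0.2875 + 0.1143·0.0000] = 0.2402
Node dd (S = 59.06): V_dd = 1/1.06·[0.8857·0.0000 + 0.1143·0.0000] = 0.0000
Node u (S = 115.5): V_u = 1/1.06·[0.8857·37.4274 + 0.1143·0.2402] = 31.2994
Node d (S = 78.75): V_d = 1/1.06·[0.8857·0.2402 + 0.1143·0.0000] = 0.2007
Node 0 (S = 105): V_0 = 1/1.06·[0.8857·31.2994 + 0.1143·0.2007] = 26.1748

£26.17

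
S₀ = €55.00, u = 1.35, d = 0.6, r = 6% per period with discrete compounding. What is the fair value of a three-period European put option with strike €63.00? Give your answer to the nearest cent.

€11.91

Risk-neutral probability p = (1 + 0.06 − 0.6)/(1.35 − 0.6) = 0.4600/0.7500 = 0.6133
Terminal stock prices: S_uuu = 135.3, S_uud = 60.14, S_udd = 26.73, S_ddd = 11.88
Terminal payoffs (K − S): max(-72.32, 0) = 0, max(2.857, 0) = 2.857, max(36.27, 0) = 36.27, max(51.12, 0) = 51.12
Node uu (S = 100.2): V_uu = 1/1.06·[0.6133·0.0000 + 0.3867·2.8575] = 1.0424
Node ud (S = 44.55): V_ud = 1/1.06·[0.6133·2.8575 + 0.3867·36.2700] = 14.8840
Node dd (S = 19.8): V_dd = 1/1.06·[0.6133·36.2700 + 0.3867·51.1200] = 39.6340
Node u (S = 74.25): V_u = 1/1.06·[0.6133·1.0424 + 0.3867·14.8840] = 6.0325
Node d (S = 33): V_d = 1/1.06·[0.6133·14.8840 + 0.3867·39.6340] = 23.0698
Node 0 (S = 55): V_0 = 1/1.06·[0.6133·6.0325 + 0.3867·23.0698] = 11.9059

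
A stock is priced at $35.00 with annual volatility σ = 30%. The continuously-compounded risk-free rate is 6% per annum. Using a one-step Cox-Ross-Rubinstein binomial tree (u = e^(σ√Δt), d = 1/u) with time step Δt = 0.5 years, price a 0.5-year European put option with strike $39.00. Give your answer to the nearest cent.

$5.00

CRR parameters: u = e^(σ√Δt) = e^(0.3·√0.5) = 1.2363, d = 1/u = 0.8089
Per-period rate: rΔt = 0.06·0.5 = 0.03, so R = e^0.03 = 1.0305
Risk-neutral probability p = (e^0.03 − 0.8089)/(1.2363 − 0.8089) = 0.2216/0.4275 = 0.5184
Terminal stock prices: S_u = 43.27, S_d = 28.31
Terminal payoffs (K − S): max(-4.271, 0) = 0, max(10.69, 0) = 10.69
Node 0 (S = 35): V_0 = e^(−0.03)·[0.5184·0.0000 + 0.4816·10.6900] = 4.9960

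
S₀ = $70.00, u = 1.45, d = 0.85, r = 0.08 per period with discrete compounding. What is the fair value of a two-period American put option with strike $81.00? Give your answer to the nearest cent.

Risk-neutral probability p = (1 + 0.08 − 0.85)/(1.45 − 0.85) = 0.2300/0.6000 = 0.3833
Terminal stock prices: S_uu = 147.2, S_ud = 86.27, S_dd = 50.57
Terminal payoffs (K − S): max(-66.18, 0) = 0, max(-5.275, 0) = 0, max(30.43, 0) = 30.43
Node u (S = 101.5): continuation = 1/1.08·[0.3833·0.0000 + 0.6167·0.0000] = 0.0000; exercise value = 0.0000 ≤ continuation, so V_u = 0.0000
Node d (S = 59.5): continuation = 1/1.08·[0.3833·0.0000 + 0.6167·30.4250] = 17.3723; exercise value = 21.5000 > continuation, so V_d = 21.5000 (exercise)
Node 0 (S = 70): continuation = 1/1.08·[0.3833·0.0000 + 0.6167·21.5000] = 12.2762; exercise value = 11.0000 ≤ continuation, so V_0 = 12.2762

$12.28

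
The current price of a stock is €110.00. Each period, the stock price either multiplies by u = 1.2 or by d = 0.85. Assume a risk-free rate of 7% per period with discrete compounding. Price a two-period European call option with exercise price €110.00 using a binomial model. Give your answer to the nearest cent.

Risk-neutral probability p = (1 + 0.07 − 0.85)/(1.2 − 0.85) = 0.2200/0.3500 = 0.6286
Terminal stock prices: S_uu = 158.4, S_ud = 112.2, S_dd = 79.47
Terminal payoffs (S − K): max(48.4, 0) = 48.4, max(2.2, 0) = 2.2, max(-30.53, 0) = 0
Node u (S = 132): V_u = 1/1.07·[0.6286·48.4000 + 0.3714·2.2000] = 29.1963
Node d (S = 93.5): V_d = 1/1.07·[0.6286·2.2000 + 0.3714·0.0000] = 1.2924
Node 0 (S = 110): V_0 = 1/1.07·[0.6286·29.1963 + 0.3714·1.2924] = 17.6000

€17.60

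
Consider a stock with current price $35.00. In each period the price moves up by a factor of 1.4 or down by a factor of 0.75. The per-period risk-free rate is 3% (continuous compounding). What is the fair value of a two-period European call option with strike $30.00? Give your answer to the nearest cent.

Risk-neutral probability p = (e^0.03 − 0.75)/(1.4 − 0.75) = 0.2805/0.6500 = 0.4315
Terminal stock prices: S_uu = 68.6, S_ud = 36.75, S_dd = 19.69
Terminal payoffs (S − K): max(38.6, 0) = 38.6, max(6.75, 0) = 6.75, max(-10.31, 0) = 0
Node u (S = 49): V_u = e^(−0.03)·[0.4315·38.6000 + 0.5685·6.7500] = 19.8866
Node d (S = 26.25): V_d = e^(−0.03)·[0.4315·6.7500 + 0.5685·0.0000] = 2.8263
Node 0 (S = 35): V_0 = e^(−0.03)·[0.4315·19.8866 + 0.5685·2.8263] = 9.8862

$9.89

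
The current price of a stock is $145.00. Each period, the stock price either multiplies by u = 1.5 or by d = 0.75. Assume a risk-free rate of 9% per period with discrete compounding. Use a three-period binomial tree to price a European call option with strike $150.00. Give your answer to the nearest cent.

$49.06

Risk-neutral probability p = (1 + 0.09 − 0.75)/(1.5 − 0.75) = 0.3400/0.7500 = 0.4533
Terminal stock prices: S_uuu = 489.4, S_uud = 244.7, S_udd = 122.3, S_ddd = 61.17
Terminal payoffs (S − K): max(339.4, 0) = 339.4, max(94.69, 0) = 94.69, max(-27.66, 0) = 0, max(-88.83, 0) = 0
Node uu (S = 326.2): V_uu = 1/1.09·[0.4533·339.3750 + 0.5467·94.6875] = 188.6353
Node ud (S = 163.1): V_ud = 1/1.09·[0.4533·94.6875 + 0.5467·0.0000] = 39.3807
Node dd (S = 81.56): V_dd = 1/1.09·[0.4533·0.0000 + 0.5467·0.0000] = 0.0000
Node u (S = 217.5): V_u = 1/1.09·[0.4533·188.6353 + 0.5467·39.3807] = 98.2044
Node d (S = 108.8): V_d = 1/1.09·[0.4533·39.3807 + 0.5467·0.0000] = 16.3785
Node 0 (S = 145): V_0 = 1/1.09·[0.4533·98.2044 + 0.5467·16.3785] = 49.0577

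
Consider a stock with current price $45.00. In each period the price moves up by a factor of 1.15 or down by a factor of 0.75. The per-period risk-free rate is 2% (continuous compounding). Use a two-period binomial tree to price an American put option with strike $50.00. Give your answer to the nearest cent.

Risk-neutral probability p = (e^0.02 − 0.75)/(1.15 − 0.75) = 0.2702/0.4000 = 0.6755
Terminal stock prices: S_uu = 59.51, S_ud = 38.81, S_dd = 25.31
Terminal payoffs (K − S): max(-9.512, 0) = 0, max(11.19, 0) = 11.19, max(24.69, 0) = 24.69
Node u (S = 51.75): continuation = e^(−0.02)·[0.6755·0.0000 + 0.3245·11.1875] = 3.5584; exercise value = 0.0000 ≤ continuation, so V_u = 3.5584
Node d (S = 33.75): continuation = e^(−0.02)·[0.6755·11.1875 + 0.3245·24.6875] = 15.2599; exercise value = 16.2500 > continuation, so V_d = 16.2500 (exercise)
Node 0 (S = 45): continuation = e^(−0.02)·[0.6755·3.5584 + 0.3245·16.2500] = 7.5248; exercise value = 5.0000 ≤ continuation, so V_0 = 7.5248

$7.52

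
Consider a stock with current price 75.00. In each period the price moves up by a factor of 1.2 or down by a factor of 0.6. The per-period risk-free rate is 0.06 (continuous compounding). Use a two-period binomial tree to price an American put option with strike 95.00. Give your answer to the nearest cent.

Risk-neutral probability p = (e^0.06 − 0.6)/(1.2 − 0.6) = 0.4618/0.6000 = 0.7697
Terminal stock prices: S_uu = 108, S_ud = 54, S_dd = 27
Terminal payoffs (K − S): max(-13, 0) = 0, max(41, 0) = 41, max(68, 0) = 68
Node u (S = 90): continuation = e^(−0.06)·[0.7697·0.0000 + 0.2303·41.0000] = 8.8914; exercise value = 5.0000 ≤ continuation, so V_u = 8.8914
Node d (S = 45): continuation = e^(−0.06)·[0.7697·41.0000 + 0.2303·68.0000] = 44.4676; exercise value = 50.0000 > continuation, so V_d = 50.0000 (exercise)
Node 0 (S = 75): continuation = e^(−0.06)·[0.7697·8.8914 + 0.2303·50.0000] = 17.2885; exercise value = 20.0000 > continuation, so V_0 = 20.0000 (exercise)

20.00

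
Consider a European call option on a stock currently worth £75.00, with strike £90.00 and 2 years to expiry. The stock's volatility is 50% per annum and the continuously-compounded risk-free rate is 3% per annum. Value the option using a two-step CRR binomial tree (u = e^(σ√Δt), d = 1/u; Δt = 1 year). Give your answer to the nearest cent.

CRR parameters: u = e^(σ√Δt) = e^(0.5·√1) = 1.6487, d = 1/u = 0.6065
Per-period rate: rΔt = 0.03·1 = 0.03, so R = e^0.03 = 1.0305
Risk-neutral probability p = (e^0.03 − 0.6065)/(1.6487 − 0.6065) = 0.4239/1.0422 = 0.4068
Terminal stock prices: S_uu = 203.9, S_ud = 75, S_dd = 27.59
Terminal payoffs (S − K): max(113.9, 0) = 113.9, max(-15, 0) = 0, max(-62.41, 0) = 0
Node u (S = 123.7): V_u = e^(−0.03)·[0.4068·113.8711 + 0.5932·0.0000] = 44.9496
Node d (S = 45.49): V_d = e^(−0.03)·[0.4068·0.0000 + 0.5932·0.0000] = 0.0000
Node 0 (S = 75): V_0 = e^(−0.03)·[0.4068·44.9496 + 0.5932·0.0000] = 17.7434

£17.74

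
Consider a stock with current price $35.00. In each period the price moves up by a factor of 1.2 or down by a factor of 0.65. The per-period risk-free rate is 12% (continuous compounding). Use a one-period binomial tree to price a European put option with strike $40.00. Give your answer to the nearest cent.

$2.02

Risk-neutral probability p = (e^0.12 − 0.65)/(1.2 − 0.65) = 0.4775/0.5500 = 0.8682
Terminal stock prices: S_u = 42, S_d = 22.75
Terminal payoffs (K − S): max(-2, 0) = 0, max(17.25, 0) = 17.25
Node 0 (S = 35): V_0 = e^(−0.12)·[0.8682·0.0000 + 0.1318·17.2500] = 2.0168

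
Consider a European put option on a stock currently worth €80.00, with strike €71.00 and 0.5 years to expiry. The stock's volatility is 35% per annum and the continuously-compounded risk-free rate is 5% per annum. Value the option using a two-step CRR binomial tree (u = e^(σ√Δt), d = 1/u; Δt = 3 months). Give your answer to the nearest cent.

€3.68

CRR parameters: u = e^(σ√Δt) = e^(0.35·√0.25) = 1.1912, d = 1/u = 0.8395
Per-period rate: rΔt = 0.05·0.25 = 0.0125, so R = e^0.0125 = 1.0126
Risk-neutral probability p = (e^0.0125 − 0.8395)/(1.1912 − 0.8395) = 0.1731/0.3518 = 0.4921
Terminal stock prices: S_uu = 113.5, S_ud = 80, S_dd = 56.38
Terminal payoffs (K − S): max(-42.53, 0) = 0, max(-9, 0) = 0, max(14.62, 0) = 14.62
Node u (S = 95.3): V_u = e^(−0.0125)·[0.4921·0.0000 + 0.5079·0.0000] = 0.0000
Node d (S = 67.16): V_d = e^(−0.0125)·[0.4921·0.0000 + 0.5079·14.6250] = 7.3355
Node 0 (S = 80): V_0 = e^(−0.0125)·[0.4921·0.0000 + 0.5079·7.3355] = 3.6793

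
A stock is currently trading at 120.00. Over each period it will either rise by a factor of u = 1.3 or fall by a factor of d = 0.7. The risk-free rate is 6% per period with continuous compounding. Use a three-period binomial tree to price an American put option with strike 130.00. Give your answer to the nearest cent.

21.61

Risk-neutral probability p = (e^0.06 − 0.7)/(1.3 − 0.7) = 0.3618/0.6000 = 0.6031
Terminal stock prices: S_uuu = 263.6, S_uud = 142, S_udd = 76.44, S_ddd = 41.16
Terminal payoffs (K − S): max(-133.6, 0) = 0, max(-11.96, 0) = 0, max(53.56, 0) = 53.56, max(88.84, 0) = 88.84
Node uu (S = 202.8): continuation = e^(−0.06)·[0.6031·0.0000 + 0.3969·0.0000] = 0.0000; exercise value = 0.0000 ≤ continuation, so V_uu = 0.0000
Node ud (S = 109.2): continuation = e^(−0.06)·[0.6031·0.0000 + 0.3969·53.5600] = 20.0220; exercise value = 20.8000 > continuation, so V_ud = 20.8000 (exercise)
Node dd (S = 58.8): continuation = e^(−0.06)·[0.6031·53.5600 + 0.3969·88.8400] = 63.6294; exercise value = 71.2000 > continuation, so V_dd = 71.2000 (exercise)
Node u (S = 156): continuation = e^(−0.06)·[0.6031·0.0000 + 0.3969·20.8000] = 7.7755; exercise value = 0.0000 ≤ continuation, so V_u = 7.7755
Node d (S = 84): continuation = e^(−0.06)·[0.6031·20.8000 + 0.3969·71.2000] = 38.4294; exercise value = 46.0000 > continuation, so V_d = 46.0000 (exercise)
Node 0 (S = 120): continuation = e^(−0.06)·[0.6031·7.7755 + 0.3969·46.0000] = 21.6119; exercise value = 10.0000 ≤ continuation, so V_0 = 21.6119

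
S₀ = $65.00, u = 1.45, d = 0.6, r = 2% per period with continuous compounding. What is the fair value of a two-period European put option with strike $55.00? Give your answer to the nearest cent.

Risk-neutral probability p = (e^0.02 − 0.6)/(1.45 − 0.6) = 0.4202/0.8500 = 0.4944
Terminal stock prices: S_uu = 136.7, S_ud = 56.55, S_dd = 23.4
Terminal payoffs (K − S): max(-81.66, 0) = 0, max(-1.55, 0) = 0, max(31.6, 0) = 31.6
Node u (S = 94.25): V_u = e^(−0.02)·[0.4944·0.0000 + 0.5056·0.0000] = 0.0000
Node d (S = 39): V_d = e^(−0.02)·[0.4944·0.0000 + 0.5056·31.6000] = 15.6620
Node 0 (S = 65): V_0 = e^(−0.02)·[0.4944·0.0000 + 0.5056·15.6620] = 7.7626

$7.76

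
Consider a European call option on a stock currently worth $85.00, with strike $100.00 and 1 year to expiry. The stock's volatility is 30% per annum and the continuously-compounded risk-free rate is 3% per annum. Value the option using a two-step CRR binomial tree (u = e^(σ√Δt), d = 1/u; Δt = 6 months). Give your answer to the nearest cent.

$6.76

CRR parameters: u = e^(σ√Δt) = e^(0.3·√0.5) = 1.2363, d = 1/u = 0.8089
Per-period rate: rΔt = 0.03·0.5 = 0.015, so R = e^0.015 = 1.0151
Risk-neutral probability p = (e^0.015 − 0.8089)/(1.2363 − 0.8089) = 0.2063/0.4275 = 0.4825
Terminal stock prices: S_uu = 129.9, S_ud = 85, S_dd = 55.61
Terminal payoffs (S − K): max(29.92, 0) = 29.92, max(-15, 0) = 0, max(-44.39, 0) = 0
Node u (S = 105.1): V_u = e^(−0.015)·[0.4825·29.9195 + 0.5175·0.0000] = 14.2219
Node d (S = 68.75): V_d = e^(−0.015)·[0.4825·0.0000 + 0.5175·0.0000] = 0.0000
Node 0 (S = 85): V_0 = e^(−0.015)·[0.4825·14.2219 + 0.5175·0.0000] = 6.7602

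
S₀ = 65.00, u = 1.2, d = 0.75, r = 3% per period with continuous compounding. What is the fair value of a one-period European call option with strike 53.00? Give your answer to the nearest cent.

Risk-neutral probability p = (e^0.03 − 0.75)/(1.2 − 0.75) = 0.2805/0.4500 = 0.6232
Terminal stock prices: S_u = 78, S_d = 48.75
Terminal payoffs (S − K): max(25, 0) = 25, max(-4.25, 0) = 0
Node 0 (S = 65): V_0 = e^(−0.03)·[0.6232·25.0000 + 0.3768·0.0000] = 15.1203

15.12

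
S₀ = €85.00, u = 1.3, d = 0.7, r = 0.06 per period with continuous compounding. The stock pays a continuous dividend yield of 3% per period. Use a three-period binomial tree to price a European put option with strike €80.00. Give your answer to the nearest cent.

€11.05

Per-period risk-free factor R = e^0.06 = 1.0618; dividend-adjusted growth = e^(0.06−0.03) = 1.0305.
Risk-neutral probability p = (1.0305 − 0.7)/(1.3 − 0.7) = 0.3305/0.6000 = 0.5508
Terminal stock prices: S_uuu = 186.7, S_uud = 100.6, S_udd = 54.14, S_ddd = 29.15
Terminal payoffs (K − S): max(-106.7, 0) = 0, max(-20.55, 0) = 0, max(25.86, 0) = 25.86, max(50.85, 0) = 50.85
Node uu (S = 143.7): V_uu = e^(−0.06)·[0.5508·0.0000 + 0.4492·0.0000] = 0.0000
Node ud (S = 77.35): V_ud = e^(−0.06)·[0.5508·0.0000 + 0.4492·25.8550] = 10.9387
Node dd (S = 41.65): V_dd = e^(−0.06)·[0.5508·25.8550 + 0.4492·50.8450] = 34.9221
Node u (S = 110.5): V_u = e^(−0.06)·[0.5508·0.0000 + 0.4492·10.9387] = 4.6280
Node d (S = 59.5): V_d = e^(−0.06)·[0.5508·10.9387 + 0.4492·34.9221] = 20.4486
Node 0 (S = 85): V_0 = e^(−0.06)·[0.5508·4.6280 + 0.4492·20.4486] = 11.0519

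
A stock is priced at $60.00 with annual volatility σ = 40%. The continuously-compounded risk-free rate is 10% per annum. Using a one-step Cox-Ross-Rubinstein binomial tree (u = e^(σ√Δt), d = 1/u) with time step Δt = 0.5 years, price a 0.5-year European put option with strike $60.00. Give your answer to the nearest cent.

CRR parameters: u = e^(σ√Δt) = e^(0.4·√0.5) = 1.3269, d = 1/u = 0.7536
Per-period rate: rΔt = 0.1·0.5 = 0.05, so R = e^0.05 = 1.0513
Risk-neutral probability p = (e^0.05 − 0.7536)/(1.3269 − 0.7536) = 0.2976/0.5733 = 0.5192
Terminal stock prices: S_u = 79.61, S_d = 45.22
Terminal payoffs (K − S): max(-19.61, 0) = 0, max(14.78, 0) = 14.78
Node 0 (S = 60): V_0 = e^(−0.05)·[0.5192·0.0000 + 0.4808·14.7817] = 6.7605

$6.76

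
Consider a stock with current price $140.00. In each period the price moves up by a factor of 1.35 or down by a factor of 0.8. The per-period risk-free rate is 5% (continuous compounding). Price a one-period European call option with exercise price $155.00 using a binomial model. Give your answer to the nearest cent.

$14.78

Risk-neutral probability p = (e^0.05 − 0.8)/(1.35 − 0.8) = 0.2513/0.5500 = 0.4569
Terminal stock prices: S_u = 189, S_d = 112
Terminal payoffs (S − K): max(34, 0) = 34, max(-43, 0) = 0
Node 0 (S = 140): V_0 = e^(−0.05)·[0.4569·34.0000 + 0.5431·0.0000] = 14.7756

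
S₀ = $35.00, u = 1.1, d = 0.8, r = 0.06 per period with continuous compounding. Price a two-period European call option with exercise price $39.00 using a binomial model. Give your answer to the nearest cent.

$2.26

Risk-neutral probability p = (e^0.06 − 0.8)/(1.1 − 0.8) = 0.2618/0.3000 = 0.8728
Terminal stock prices: S_uu = 42.35, S_ud = 30.8, S_dd = 22.4
Terminal payoffs (S − K): max(3.35, 0) = 3.35, max(-8.2, 0) = 0, max(-16.6, 0) = 0
Node u (S = 38.5): V_u = e^(−0.06)·[0.8728·3.3500 + 0.1272·0.0000] = 2.7536
Node d (S = 28): V_d = e^(−0.06)·[0.8728·0.0000 + 0.1272·0.0000] = 0.0000
Node 0 (S = 35): V_0 = e^(−0.06)·[0.8728·2.7536 + 0.1272·0.0000] = 2.2633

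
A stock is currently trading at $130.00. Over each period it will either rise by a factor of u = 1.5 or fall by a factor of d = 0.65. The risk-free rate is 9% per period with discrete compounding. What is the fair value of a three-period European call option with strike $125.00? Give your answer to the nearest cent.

$53.10

Risk-neutral probability p = (1 + 0.09 − 0.65)/(1.5 − 0.65) = 0.4400/0.8500 = 0.5176
Terminal stock prices: S_uuu = 438.8, S_uud = 190.1, S_udd = 82.39, S_ddd = 35.7
Terminal payoffs (S − K): max(313.8, 0) = 313.8, max(65.12, 0) = 65.12, max(-42.61, 0) = 0, max(-89.3, 0) = 0
Node uu (S = 292.5): V_uu = 1/1.09·[0.5176·313.7500 + 0.4824·65.1250] = 177.8211
Node ud (S = 126.8): V_ud = 1/1.09·[0.5176·65.1250 + 0.4824·0.0000] = 30.9282
Node dd (S = 54.93): V_dd = 1/1.09·[0.5176·0.0000 + 0.4824·0.0000] = 0.0000
Node u (S = 195): V_u = 1/1.09·[0.5176·177.8211 + 0.4824·30.9282] = 98.1348
Node d (S = 84.5): V_d = 1/1.09·[0.5176·30.9282 + 0.4824·0.0000] = 14.6880
Node 0 (S = 130): V_0 = 1/1.09·[0.5176·98.1348 + 0.4824·14.6880] = 53.1046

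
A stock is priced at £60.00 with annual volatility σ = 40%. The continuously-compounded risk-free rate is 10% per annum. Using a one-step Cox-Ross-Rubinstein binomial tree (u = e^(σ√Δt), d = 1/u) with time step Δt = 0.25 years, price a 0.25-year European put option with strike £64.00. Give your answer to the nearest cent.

£7.07

CRR parameters: u = e^(σ√Δt) = e^(0.4·√0.25) = 1.2214, d = 1/u = 0.8187
Per-period rate: rΔt = 0.1·0.25 = 0.025, so R = e^0.025 = 1.0253
Risk-neutral probability p = (e^0.025 − 0.8187)/(1.2214 − 0.8187) = 0.2066/0.4027 = 0.5130
Terminal stock prices: S_u = 73.28, S_d = 49.12
Terminal payoffs (K − S): max(-9.284, 0) = 0, max(14.88, 0) = 14.88
Node 0 (S = 60): V_0 = e^(−0.025)·[0.5130·0.0000 + 0.4870·14.8762] = 7.0653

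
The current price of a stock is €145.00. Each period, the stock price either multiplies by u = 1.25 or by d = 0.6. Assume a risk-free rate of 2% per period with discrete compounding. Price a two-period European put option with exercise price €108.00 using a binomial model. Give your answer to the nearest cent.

€6.72

Risk-neutral probability p = (1 + 0.02 − 0.6)/(1.25 − 0.6) = 0.4200/0.6500 = 0.6462
Terminal stock prices: S_uu = 226.6, S_ud = 108.8, S_dd = 52.2
Terminal payoffs (K − S): max(-118.6, 0) = 0, max(-0.75, 0) = 0, max(55.8, 0) = 55.8
Node u (S = 181.2): V_u = 1/1.02·[0.6462·0.0000 + 0.3538·0.0000] = 0.0000
Node d (S = 87): V_d = 1/1.02·[0.6462·0.0000 + 0.3538·55.8000] = 19.3575
Node 0 (S = 145): V_0 = 1/1.02·[0.6462·0.0000 + 0.3538·19.3575] = 6.7153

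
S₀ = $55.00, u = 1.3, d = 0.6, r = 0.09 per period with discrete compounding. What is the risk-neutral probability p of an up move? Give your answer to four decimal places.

p = 0.7000

Risk-neutral probability p = (1 + 0.09 − 0.6)/(1.3 − 0.6) = 0.4900/0.7000 = 0.7000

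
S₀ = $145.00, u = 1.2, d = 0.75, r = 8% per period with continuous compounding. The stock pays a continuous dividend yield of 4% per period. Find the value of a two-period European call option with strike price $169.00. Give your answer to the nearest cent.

Per-period risk-free factor R = e^0.08 = 1.0833; dividend-adjusted growth = e^(0.08−0.04) = 1.0408.
Risk-neutral probability p = (1.0408 − 0.75)/(1.2 − 0.75) = 0.2908/0.4500 = 0.6462
Terminal stock prices: S_uu = 208.8, S_ud = 130.5, S_dd = 81.56
Terminal payoffs (S − K): max(39.8, 0) = 39.8, max(-38.5, 0) = 0, max(-87.44, 0) = 0
Node u (S = 174): V_u = e^(−0.08)·[0.6462·39.8000 + 0.3538·0.0000] = 23.7431
Node d (S = 108.8): V_d = e^(−0.08)·[0.6462·0.0000 + 0.3538·0.0000] = 0.0000
Node 0 (S = 145): V_0 = e^(−0.08)·[0.6462·23.7431 + 0.3538·0.0000] = 14.1642

$14.16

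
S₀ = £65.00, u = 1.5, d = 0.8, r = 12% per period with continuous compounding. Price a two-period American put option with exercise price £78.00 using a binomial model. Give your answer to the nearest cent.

Risk-neutral probability p = (e^0.12 − 0.8)/(1.5 − 0.8) = 0.3275/0.7000 = 0.4679
Terminal stock prices: S_uu = 146.2, S_ud = 78, S_dd = 41.6
Terminal payoffs (K − S): max(-68.25, 0) = 0, max(0, 0) = 0, max(36.4, 0) = 36.4
Node u (S = 97.5): continuation = e^(−0.12)·[0.4679·0.0000 + 0.5321·0.0000] = 0.0000; exercise value = 0.0000 ≤ continuation, so V_u = 0.0000
Node d (S = 52): continuation = e^(−0.12)·[0.4679·0.0000 + 0.5321·36.4000] = 17.1798; exercise value = 26.0000 > continuation, so V_d = 26.0000 (exercise)
Node 0 (S = 65): continuation = e^(−0.12)·[0.4679·0.0000 + 0.5321·26.0000] = 12.2713; exercise value = 13.0000 > continuation, so V_0 = 13.0000 (exercise)

£13.00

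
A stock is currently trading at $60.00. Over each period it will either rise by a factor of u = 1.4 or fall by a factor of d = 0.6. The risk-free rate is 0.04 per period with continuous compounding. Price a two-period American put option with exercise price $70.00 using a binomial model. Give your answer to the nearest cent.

$19.14

Risk-neutral probability p = (e^0.04 − 0.6)/(1.4 − 0.6) = 0.4408/0.8000 = 0.5510
Terminal stock prices: S_uu = 117.6, S_ud = 50.4, S_dd = 21.6
Terminal payoffs (K − S): max(-47.6, 0) = 0, max(19.6, 0) = 19.6, max(48.4, 0) = 48.4
Node u (S = 84): continuation = e^(−0.04)·[0.5510·0.0000 + 0.4490·19.6000] = 8.4551; exercise value = 0.0000 ≤ continuation, so V_u = 8.4551
Node d (S = 36): continuation = e^(−0.04)·[0.5510·19.6000 + 0.4490·48.4000] = 31.2553; exercise value = 34.0000 > continuation, so V_d = 34.0000 (exercise)
Node 0 (S = 60): continuation = e^(−0.04)·[0.5510·8.4551 + 0.4490·34.0000] = 19.1432; exercise value = 10.0000 ≤ continuation, so V_0 = 19.1432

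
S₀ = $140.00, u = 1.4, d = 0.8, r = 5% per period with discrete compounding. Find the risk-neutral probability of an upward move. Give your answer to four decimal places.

p = 0.4167

Risk-neutral probability p = (1 + 0.05 − 0.8)/(1.4 − 0.8) = 0.2500/0.6000 = 0.4167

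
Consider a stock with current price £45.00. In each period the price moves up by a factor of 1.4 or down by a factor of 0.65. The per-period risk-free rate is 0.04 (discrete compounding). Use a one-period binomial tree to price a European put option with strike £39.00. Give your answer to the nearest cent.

Risk-neutral probability p = (1 + 0.04 − 0.65)/(1.4 − 0.65) = 0.3900/0.7500 = 0.5200
Terminal stock prices: S_u = 63, S_d = 29.25
Terminal payoffs (K − S): max(-24, 0) = 0, max(9.75, 0) = 9.75
Node 0 (S = 45): V_0 = 1/1.04·[0.5200·0.0000 + 0.4800·9.7500] = 4.5000

£4.50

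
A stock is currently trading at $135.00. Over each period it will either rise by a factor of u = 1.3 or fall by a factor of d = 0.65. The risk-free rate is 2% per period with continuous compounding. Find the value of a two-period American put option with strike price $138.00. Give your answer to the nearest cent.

$26.84

Risk-neutral probability p = (e^0.02 − 0.65)/(1.3 − 0.65) = 0.3702/0.6500 = 0.5695
Terminal stock prices: S_uu = 228.2, S_ud = 114.1, S_dd = 57.04
Terminal payoffs (K − S): max(-90.15, 0) = 0, max(23.92, 0) = 23.92, max(80.96, 0) = 80.96
Node u (S = 175.5): continuation = e^(−0.02)·[0.5695·0.0000 + 0.4305·23.9250] = 10.0948; exercise value = 0.0000 ≤ continuation, so V_u = 10.0948
Node d (S = 87.75): continuation = e^(−0.02)·[0.5695·23.9250 + 0.4305·80.9625] = 47.5174; exercise value = 50.2500 > continuation, so V_d = 50.2500 (exercise)
Node 0 (S = 135): continuation = e^(−0.02)·[0.5695·10.0948 + 0.4305·50.2500] = 26.8378; exercise value = 3.0000 ≤ continuation, so V_0 = 26.8378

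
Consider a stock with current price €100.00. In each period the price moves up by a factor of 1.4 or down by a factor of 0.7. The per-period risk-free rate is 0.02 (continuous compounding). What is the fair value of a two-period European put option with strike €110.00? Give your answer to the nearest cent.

Risk-neutral probability p = (e^0.02 − 0.7)/(1.4 − 0.7) = 0.3202/0.7000 = 0.4574
Terminal stock prices: S_uu = 196, S_ud = 98, S_dd = 49
Terminal payoffs (K − S): max(-86, 0) = 0, max(12, 0) = 12, max(61, 0) = 61
Node u (S = 140): V_u = e^(−0.02)·[0.4574·0.0000 + 0.5426·12.0000] = 6.3819
Node d (S = 70): V_d = e^(−0.02)·[0.4574·12.0000 + 0.5426·61.0000] = 37.8219
Node 0 (S = 100): V_0 = e^(−0.02)·[0.4574·6.3819 + 0.5426·37.8219] = 22.9761

€22.98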